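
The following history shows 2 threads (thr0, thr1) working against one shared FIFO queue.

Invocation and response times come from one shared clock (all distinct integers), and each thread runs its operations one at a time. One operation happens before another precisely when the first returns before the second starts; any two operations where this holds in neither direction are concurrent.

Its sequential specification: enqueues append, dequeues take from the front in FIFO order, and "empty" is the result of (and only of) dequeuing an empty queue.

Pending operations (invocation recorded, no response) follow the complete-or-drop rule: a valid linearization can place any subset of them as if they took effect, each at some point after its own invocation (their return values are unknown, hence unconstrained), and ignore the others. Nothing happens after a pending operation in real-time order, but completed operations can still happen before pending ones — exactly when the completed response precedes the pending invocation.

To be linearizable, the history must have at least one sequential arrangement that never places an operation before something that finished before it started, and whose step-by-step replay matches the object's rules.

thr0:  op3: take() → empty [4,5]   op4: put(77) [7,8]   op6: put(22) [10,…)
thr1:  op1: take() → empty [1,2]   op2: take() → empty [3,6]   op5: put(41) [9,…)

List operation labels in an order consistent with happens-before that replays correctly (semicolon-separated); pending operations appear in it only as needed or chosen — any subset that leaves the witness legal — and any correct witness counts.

after step 1 (op1 take() → empty): queue <>
after step 2 (op2 take() → empty): queue <>
after step 3 (op3 take() → empty): queue <>
after step 4 (op4 put(77)): queue <77>

op1; op2; op3; op4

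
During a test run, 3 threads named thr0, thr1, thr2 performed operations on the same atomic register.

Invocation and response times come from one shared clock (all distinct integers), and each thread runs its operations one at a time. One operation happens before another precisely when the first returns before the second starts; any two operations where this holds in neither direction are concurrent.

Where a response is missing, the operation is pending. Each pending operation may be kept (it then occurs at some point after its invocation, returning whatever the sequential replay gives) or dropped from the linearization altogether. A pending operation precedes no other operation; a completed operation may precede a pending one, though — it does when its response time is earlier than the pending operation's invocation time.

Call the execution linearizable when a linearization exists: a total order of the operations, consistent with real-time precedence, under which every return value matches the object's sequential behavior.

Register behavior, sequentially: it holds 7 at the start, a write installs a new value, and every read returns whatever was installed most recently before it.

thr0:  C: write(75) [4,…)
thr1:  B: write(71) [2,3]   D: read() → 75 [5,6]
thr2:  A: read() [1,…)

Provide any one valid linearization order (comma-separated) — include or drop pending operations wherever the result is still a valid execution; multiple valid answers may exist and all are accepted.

step 1: A read() (pending, included) — value 7
step 2: B write(71) — value 71
step 3: C write(75) (pending, included) — value 75
step 4: D read() → 75 — value 75

A, B, C, D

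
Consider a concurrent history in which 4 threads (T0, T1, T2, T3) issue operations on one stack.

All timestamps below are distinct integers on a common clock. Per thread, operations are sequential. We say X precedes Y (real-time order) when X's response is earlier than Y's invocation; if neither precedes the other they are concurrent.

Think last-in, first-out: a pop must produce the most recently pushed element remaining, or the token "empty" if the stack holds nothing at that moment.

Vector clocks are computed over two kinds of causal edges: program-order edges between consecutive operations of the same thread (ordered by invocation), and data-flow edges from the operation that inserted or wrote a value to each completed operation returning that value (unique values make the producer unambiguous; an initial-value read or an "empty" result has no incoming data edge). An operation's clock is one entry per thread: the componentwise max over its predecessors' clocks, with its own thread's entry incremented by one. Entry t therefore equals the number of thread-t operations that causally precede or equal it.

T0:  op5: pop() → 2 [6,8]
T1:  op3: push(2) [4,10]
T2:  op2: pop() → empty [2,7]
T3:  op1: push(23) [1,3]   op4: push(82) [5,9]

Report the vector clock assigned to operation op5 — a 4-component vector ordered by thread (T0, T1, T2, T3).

root op op1, invoked 1: fresh clock plus T3's own tick → (0, 0, 0, 1)
root op op2, invoked 2: fresh clock plus T2's own tick → (0, 0, 1, 0)
root op op3, invoked 4: fresh clock plus T1's own tick → (0, 1, 0, 0)
op4, invoked 5, takes VC(op1)=(0, 0, 0, 1) under max, adds 1 for T3 → (0, 0, 0, 2)
op5, invoked 6, takes VC(op3)=(0, 1, 0, 0) under max, adds 1 for T0 → (1, 1, 0, 0)
target: VC(op5) = (1, 1, 0, 0)

(1, 1, 0, 0)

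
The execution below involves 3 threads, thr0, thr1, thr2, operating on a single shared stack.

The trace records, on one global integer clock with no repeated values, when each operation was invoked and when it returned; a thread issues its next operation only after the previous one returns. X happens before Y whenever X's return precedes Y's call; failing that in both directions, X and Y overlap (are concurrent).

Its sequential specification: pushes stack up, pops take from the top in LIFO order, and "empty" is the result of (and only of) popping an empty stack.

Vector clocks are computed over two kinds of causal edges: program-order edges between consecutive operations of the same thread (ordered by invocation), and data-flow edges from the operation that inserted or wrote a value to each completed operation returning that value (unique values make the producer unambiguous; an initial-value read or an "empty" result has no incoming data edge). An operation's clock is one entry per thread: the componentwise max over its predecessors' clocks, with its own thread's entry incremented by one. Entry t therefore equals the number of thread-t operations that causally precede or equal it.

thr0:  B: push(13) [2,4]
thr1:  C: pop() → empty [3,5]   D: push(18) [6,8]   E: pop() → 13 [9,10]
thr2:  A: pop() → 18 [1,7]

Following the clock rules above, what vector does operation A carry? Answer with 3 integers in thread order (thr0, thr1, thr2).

(0, 2, 1)

VC(C, invoked at 3): no causal predecessors; +1 on thr1 → (0, 1, 0)
VC(B, invoked at 2): no causal predecessors; +1 on thr0 → (1, 0, 0)
VC(D, invoked at 6): max of VC(C)=(0, 1, 0), then +1 on thread thr1 → (0, 2, 0)
VC(A, invoked at 1): max of VC(D)=(0, 2, 0), then +1 on thread thr2 → (0, 2, 1)
VC(E, invoked at 9): max of VC(B)=(1, 0, 0), VC(D)=(0, 2, 0), then +1 on thread thr1 → (1, 3, 0)
target: VC(A) = (0, 2, 1)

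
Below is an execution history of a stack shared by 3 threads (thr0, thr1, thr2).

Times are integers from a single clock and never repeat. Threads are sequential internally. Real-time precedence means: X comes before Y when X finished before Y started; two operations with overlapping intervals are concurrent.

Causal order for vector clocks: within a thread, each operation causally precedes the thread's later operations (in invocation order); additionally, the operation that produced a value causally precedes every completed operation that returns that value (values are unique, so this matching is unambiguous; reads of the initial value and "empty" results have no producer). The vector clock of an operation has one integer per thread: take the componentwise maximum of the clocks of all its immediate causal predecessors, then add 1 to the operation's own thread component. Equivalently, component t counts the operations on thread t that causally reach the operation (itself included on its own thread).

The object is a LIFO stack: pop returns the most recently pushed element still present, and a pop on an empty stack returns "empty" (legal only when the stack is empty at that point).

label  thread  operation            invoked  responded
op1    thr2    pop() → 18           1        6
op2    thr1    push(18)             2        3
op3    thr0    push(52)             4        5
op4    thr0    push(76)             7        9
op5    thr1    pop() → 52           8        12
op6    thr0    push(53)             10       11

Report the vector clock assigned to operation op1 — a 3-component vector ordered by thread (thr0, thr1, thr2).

op2, invoked 2, has no incoming edges; only thr1's bump applies → (0, 1, 0)
op3, invoked 4, has no incoming edges; only thr0's bump applies → (1, 0, 0)
op1 (invocation 1): componentwise max over VC(op2)=(0, 1, 0), +1 at thr2, giving (0, 1, 1)
op4 (invocation 7): componentwise max over VC(op3)=(1, 0, 0), +1 at thr0, giving (2, 0, 0)
op5 (invocation 8): componentwise max over VC(op2)=(0, 1, 0), VC(op3)=(1, 0, 0), +1 at thr1, giving (1, 2, 0)
op6 (invocation 10): componentwise max over VC(op4)=(2, 0, 0), +1 at thr0, giving (3, 0, 0)
target: VC(op1) = (0, 1, 1)

(0, 1, 1)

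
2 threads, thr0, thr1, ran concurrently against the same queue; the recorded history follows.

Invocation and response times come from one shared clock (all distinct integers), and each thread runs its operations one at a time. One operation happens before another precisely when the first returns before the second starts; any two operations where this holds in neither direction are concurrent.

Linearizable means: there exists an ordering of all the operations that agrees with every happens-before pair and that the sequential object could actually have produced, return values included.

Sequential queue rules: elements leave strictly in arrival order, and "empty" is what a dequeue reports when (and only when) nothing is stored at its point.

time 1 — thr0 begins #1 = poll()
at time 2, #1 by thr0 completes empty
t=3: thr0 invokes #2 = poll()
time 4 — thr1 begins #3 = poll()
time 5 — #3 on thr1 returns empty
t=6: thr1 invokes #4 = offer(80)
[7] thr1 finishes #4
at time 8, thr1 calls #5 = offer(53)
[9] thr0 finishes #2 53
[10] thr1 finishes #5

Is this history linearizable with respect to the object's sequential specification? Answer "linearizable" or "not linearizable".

through event 8 a valid linearization exists; event 9 (#2 responding at time 9) ends that
real-time-consistent orders of the 4 completed operations: 3 — all fail the queue replay
no escape via the 1 pending operation (#5): every completion choice fails
e.g. #1, #2, #3, #4 (pending dropped): illegal at step 2, since #2 poll() → 53 cannot apply there
e.g. #1, #3, #2, #4 (pending dropped): illegal at step 3, since #2 poll() → 53 cannot apply there

not linearizable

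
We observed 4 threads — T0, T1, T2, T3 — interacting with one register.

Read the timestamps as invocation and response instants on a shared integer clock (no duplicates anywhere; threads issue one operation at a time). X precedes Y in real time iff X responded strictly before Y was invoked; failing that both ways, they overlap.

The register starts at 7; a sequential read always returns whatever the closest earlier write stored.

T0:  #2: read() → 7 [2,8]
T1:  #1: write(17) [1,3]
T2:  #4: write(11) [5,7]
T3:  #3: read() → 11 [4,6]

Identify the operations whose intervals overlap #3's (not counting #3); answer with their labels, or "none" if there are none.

#2, #4

#3 spans [4,6]: anything still running between times 4 and 6 counts as concurrent
#1 [1,3]: before
#2 [2,8]: concurrent
#4 [5,7]: concurrent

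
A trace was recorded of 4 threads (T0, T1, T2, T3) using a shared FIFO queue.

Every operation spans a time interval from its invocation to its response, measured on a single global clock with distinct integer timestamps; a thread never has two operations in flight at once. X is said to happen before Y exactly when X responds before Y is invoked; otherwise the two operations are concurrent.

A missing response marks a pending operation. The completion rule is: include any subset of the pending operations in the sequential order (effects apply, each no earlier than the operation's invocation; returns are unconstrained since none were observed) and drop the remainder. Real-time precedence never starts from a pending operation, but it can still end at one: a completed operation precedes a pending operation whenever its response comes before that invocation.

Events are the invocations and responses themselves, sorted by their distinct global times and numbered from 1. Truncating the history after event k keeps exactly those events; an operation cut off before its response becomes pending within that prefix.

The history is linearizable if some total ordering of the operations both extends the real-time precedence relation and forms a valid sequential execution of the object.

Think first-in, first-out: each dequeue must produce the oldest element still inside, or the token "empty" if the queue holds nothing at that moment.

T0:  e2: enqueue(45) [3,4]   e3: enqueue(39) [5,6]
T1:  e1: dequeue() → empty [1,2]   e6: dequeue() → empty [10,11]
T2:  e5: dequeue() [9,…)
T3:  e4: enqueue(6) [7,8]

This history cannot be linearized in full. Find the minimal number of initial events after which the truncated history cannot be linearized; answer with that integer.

events 1..10 are linearizable, e.g. via e1, e2, e3, e4:
step 1: e1 dequeue() → empty — queue <>
step 2: e2 enqueue(45) — queue <45>
step 3: e3 enqueue(39) — queue <45,39>
step 4: e4 enqueue(6) — queue <45,39,6>
include event 11 — e6 responding at 11 — and every candidate order breaks
completion choices over the 1 pending operation (e5) were checked; none helps
e.g. e1, e2, e3, e4, e6 (pending dropped): illegal at step 5, since e6 dequeue() → empty cannot apply there

11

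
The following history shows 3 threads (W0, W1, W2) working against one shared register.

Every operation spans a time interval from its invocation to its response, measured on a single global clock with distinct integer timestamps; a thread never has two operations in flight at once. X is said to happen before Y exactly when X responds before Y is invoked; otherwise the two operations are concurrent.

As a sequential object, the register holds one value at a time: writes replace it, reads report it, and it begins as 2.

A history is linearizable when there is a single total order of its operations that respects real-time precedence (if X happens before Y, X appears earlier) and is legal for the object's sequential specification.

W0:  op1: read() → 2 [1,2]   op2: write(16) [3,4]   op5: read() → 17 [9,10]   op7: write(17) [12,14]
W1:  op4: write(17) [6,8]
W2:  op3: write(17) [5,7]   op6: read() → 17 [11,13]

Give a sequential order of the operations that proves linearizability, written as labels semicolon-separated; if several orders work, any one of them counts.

step 1: op1 read() → 2 — value 2
step 2: op2 write(16) — value 16
step 3: op3 write(17) — value 17
step 4: op4 write(17) — value 17
step 5: op5 read() → 17 — value 17
step 6: op6 read() → 17 — value 17
step 7: op7 write(17) — value 17

op1; op2; op3; op4; op5; op6; op7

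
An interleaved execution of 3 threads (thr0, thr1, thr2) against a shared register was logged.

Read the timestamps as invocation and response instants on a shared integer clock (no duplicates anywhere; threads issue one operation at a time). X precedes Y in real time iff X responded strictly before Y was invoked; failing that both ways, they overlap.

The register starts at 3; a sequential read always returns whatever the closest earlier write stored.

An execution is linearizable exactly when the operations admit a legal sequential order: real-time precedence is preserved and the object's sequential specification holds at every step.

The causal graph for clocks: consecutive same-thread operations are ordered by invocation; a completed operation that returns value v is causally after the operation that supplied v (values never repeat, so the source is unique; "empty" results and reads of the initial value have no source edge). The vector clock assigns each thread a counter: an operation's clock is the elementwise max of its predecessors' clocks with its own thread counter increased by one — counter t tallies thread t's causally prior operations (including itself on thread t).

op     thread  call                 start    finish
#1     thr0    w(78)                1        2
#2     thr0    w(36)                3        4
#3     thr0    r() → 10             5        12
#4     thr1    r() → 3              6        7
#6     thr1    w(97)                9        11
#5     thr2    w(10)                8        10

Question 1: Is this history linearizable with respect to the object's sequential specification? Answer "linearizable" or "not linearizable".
through event 6 a valid linearization exists; event 7 (#4 responding at time 7) ends that
one real-time candidate order over the 3 completed operations — the register replay rejects it
every completion of the 1 pending operation (#3) was checked; none linearizes
sample order #1, #2, #4 (pending dropped) stalls at step 3 — #4 r() → 3 has no legal effect

not linearizable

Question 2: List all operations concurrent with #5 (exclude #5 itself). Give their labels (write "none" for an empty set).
overlap test against #5 [8,10]: concurrent iff the interval meets 8..10
#1 [1,2]: before
#2 [3,4]: before
#3 [5,12]: concurrent
#4 [6,7]: before
#6 [9,11]: concurrent

#3, #6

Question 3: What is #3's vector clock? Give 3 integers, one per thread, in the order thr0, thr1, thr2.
#5, invoked 8, has no incoming edges; only thr2's bump applies → (0, 0, 1)
#4, invoked 6, has no incoming edges; only thr1's bump applies → (0, 1, 0)
#1, invoked 1, has no incoming edges; only thr0's bump applies → (1, 0, 0)
VC(#6, invoked at 9): max of VC(#4)=(0, 1, 0), then +1 on thread thr1 → (0, 2, 0)
VC(#2, invoked at 3): max of VC(#1)=(1, 0, 0), then +1 on thread thr0 → (2, 0, 0)
VC(#3, invoked at 5): max of VC(#2)=(2, 0, 0), VC(#5)=(0, 0, 1), then +1 on thread thr0 → (3, 0, 1)
target: VC(#3) = (3, 0, 1)

(3, 0, 1)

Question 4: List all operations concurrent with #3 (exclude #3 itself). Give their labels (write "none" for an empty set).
#3 runs from 5 to 12; window-overlapping ops are concurrent
#1 [1,2]: before
#2 [3,4]: before
#4 [6,7]: concurrent
#5 [8,10]: concurrent
#6 [9,11]: concurrent

#4, #5, #6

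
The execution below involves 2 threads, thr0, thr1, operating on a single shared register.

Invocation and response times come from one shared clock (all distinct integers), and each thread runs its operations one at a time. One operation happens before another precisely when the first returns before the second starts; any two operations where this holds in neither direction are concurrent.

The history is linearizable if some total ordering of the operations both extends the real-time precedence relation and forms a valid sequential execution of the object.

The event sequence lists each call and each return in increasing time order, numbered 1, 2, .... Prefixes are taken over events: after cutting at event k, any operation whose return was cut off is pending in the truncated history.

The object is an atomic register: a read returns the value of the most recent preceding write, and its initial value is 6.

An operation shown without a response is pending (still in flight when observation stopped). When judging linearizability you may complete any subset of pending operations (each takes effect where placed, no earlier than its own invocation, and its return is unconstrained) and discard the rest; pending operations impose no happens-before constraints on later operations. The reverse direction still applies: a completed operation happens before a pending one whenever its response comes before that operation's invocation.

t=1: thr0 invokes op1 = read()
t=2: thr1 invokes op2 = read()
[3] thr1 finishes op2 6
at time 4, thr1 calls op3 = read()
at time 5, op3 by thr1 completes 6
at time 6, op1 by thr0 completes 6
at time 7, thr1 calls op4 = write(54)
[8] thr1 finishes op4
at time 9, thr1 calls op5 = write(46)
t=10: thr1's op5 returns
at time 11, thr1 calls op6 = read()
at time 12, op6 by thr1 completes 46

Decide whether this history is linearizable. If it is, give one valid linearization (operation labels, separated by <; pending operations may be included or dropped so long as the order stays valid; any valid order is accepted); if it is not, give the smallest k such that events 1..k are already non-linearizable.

1. op1 read() → 6, leaving value 6
2. op2 read() → 6, leaving value 6
3. op3 read() → 6, leaving value 6
4. op4 write(54), leaving value 54
5. op5 write(46), leaving value 46
6. op6 read() → 46, leaving value 46

linearizable — witness: op1 < op2 < op3 < op4 < op5 < op6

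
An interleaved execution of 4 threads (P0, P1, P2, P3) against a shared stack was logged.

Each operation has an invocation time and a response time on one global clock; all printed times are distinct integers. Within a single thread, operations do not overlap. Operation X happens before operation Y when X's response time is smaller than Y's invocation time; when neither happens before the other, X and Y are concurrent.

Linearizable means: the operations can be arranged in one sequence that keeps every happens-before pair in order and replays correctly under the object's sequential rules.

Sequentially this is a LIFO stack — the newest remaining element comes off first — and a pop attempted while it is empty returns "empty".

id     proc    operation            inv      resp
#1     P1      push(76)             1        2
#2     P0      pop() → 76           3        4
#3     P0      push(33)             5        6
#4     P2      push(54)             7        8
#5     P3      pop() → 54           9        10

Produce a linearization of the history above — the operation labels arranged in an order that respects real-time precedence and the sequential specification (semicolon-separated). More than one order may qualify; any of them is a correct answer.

#1; #2; #3; #4; #5

1. #1 push(76), leaving stack <76>
2. #2 pop() → 76, leaving stack <>
3. #3 push(33), leaving stack <33>
4. #4 push(54), leaving stack <33,54>
5. #5 pop() → 54, leaving stack <33>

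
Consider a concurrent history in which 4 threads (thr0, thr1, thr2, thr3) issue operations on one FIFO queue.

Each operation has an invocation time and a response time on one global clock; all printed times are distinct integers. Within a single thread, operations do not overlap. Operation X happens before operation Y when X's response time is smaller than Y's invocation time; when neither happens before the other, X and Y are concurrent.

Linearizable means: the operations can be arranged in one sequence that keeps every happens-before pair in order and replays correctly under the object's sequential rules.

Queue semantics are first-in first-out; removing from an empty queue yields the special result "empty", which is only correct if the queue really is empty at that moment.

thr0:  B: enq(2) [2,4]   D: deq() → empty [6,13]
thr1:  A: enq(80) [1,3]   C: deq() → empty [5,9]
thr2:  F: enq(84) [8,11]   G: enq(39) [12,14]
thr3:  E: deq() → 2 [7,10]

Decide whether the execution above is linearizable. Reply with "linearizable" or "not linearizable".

events 1..12 are fine; event 13 — the response of D at time 13 — makes the prefix non-linearizable
no legal order exists: 48 real-time-consistent candidates over 6 completed FIFO queue operations, all rejected
every completion of the 1 pending operation (G) was checked; none linearizes
take A, B, C, D, E, F (pending dropped): step 3 already fails, because C deq() → empty cannot occur there
take A, B, C, D, F, E (pending dropped): step 3 already fails, because C deq() → empty cannot occur there

not linearizable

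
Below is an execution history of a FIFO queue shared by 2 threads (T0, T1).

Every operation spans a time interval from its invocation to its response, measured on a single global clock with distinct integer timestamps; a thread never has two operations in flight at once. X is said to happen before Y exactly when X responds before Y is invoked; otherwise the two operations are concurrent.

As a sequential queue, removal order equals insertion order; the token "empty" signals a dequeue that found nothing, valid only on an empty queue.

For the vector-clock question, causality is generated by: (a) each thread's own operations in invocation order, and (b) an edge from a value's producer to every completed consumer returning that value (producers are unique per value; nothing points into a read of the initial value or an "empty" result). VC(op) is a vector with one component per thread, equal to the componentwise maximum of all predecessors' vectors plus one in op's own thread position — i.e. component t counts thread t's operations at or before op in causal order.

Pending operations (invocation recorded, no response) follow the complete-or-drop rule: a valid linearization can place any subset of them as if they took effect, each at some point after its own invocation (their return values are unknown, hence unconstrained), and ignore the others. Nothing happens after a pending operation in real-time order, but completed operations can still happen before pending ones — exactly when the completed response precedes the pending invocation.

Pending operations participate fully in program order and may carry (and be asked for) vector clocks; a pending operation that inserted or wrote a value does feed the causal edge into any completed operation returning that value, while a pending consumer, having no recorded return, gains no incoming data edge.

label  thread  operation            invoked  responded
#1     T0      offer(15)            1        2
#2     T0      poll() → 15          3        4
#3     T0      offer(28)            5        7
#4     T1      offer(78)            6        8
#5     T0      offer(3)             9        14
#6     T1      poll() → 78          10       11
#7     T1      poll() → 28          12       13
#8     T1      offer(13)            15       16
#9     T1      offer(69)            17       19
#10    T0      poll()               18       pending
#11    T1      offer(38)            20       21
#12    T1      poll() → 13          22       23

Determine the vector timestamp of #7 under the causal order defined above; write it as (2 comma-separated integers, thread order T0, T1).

(3, 3)

VC(#4, invoked at 6): no causal predecessors; +1 on T1 → (0, 1)
VC(#1, invoked at 1): no causal predecessors; +1 on T0 → (1, 0)
#6 (invocation 10): componentwise max over VC(#4)=(0, 1), +1 at T1, giving (0, 2)
#2 (invocation 3): componentwise max over VC(#1)=(1, 0), +1 at T0, giving (2, 0)
#3 (invocation 5): componentwise max over VC(#2)=(2, 0), +1 at T0, giving (3, 0)
#5 (invocation 9): componentwise max over VC(#3)=(3, 0), +1 at T0, giving (4, 0)
#10 (invocation 18): componentwise max over VC(#5)=(4, 0), +1 at T0, giving (5, 0)
#7 (invocation 12): componentwise max over VC(#3)=(3, 0), VC(#6)=(0, 2), +1 at T1, giving (3, 3)
#8 (invocation 15): componentwise max over VC(#7)=(3, 3), +1 at T1, giving (3, 4)
#9 (invocation 17): componentwise max over VC(#8)=(3, 4), +1 at T1, giving (3, 5)
#11 (invocation 20): componentwise max over VC(#9)=(3, 5), +1 at T1, giving (3, 6)
#12 (invocation 22): componentwise max over VC(#8)=(3, 4), VC(#11)=(3, 6), +1 at T1, giving (3, 7)
target: VC(#7) = (3, 3)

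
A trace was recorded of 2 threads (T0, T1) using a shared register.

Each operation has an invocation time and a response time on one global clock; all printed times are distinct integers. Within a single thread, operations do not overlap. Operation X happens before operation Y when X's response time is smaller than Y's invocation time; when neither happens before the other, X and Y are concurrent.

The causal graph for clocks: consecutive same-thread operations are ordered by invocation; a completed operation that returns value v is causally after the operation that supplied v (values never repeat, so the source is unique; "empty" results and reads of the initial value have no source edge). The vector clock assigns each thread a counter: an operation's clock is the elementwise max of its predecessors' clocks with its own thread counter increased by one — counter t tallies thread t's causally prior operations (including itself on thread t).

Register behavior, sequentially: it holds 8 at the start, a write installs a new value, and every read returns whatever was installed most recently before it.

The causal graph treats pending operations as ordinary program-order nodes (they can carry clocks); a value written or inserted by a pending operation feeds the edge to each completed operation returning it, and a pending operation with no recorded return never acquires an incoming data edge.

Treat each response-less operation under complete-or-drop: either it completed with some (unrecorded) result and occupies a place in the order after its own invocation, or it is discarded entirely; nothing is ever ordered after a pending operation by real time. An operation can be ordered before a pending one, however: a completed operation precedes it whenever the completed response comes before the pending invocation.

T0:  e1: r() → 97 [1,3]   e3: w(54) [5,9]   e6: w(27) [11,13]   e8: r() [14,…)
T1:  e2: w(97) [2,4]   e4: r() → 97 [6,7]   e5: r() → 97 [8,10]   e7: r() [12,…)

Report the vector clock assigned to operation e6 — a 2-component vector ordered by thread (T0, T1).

(3, 1)

e2, invoked 2, has no incoming edges; only T1's bump applies → (0, 1)
merge at e4 (invoked 6): VC(e2)=(0, 1), own-thread bump on T1 → (0, 2)
merge at e1 (invoked 1): VC(e2)=(0, 1), own-thread bump on T0 → (1, 1)
merge at e5 (invoked 8): VC(e2)=(0, 1), VC(e4)=(0, 2), own-thread bump on T1 → (0, 3)
merge at e3 (invoked 5): VC(e1)=(1, 1), own-thread bump on T0 → (2, 1)
merge at e7 (invoked 12): VC(e5)=(0, 3), own-thread bump on T1 → (0, 4)
merge at e6 (invoked 11): VC(e3)=(2, 1), own-thread bump on T0 → (3, 1)
merge at e8 (invoked 14): VC(e6)=(3, 1), own-thread bump on T0 → (4, 1)
target: VC(e6) = (3, 1)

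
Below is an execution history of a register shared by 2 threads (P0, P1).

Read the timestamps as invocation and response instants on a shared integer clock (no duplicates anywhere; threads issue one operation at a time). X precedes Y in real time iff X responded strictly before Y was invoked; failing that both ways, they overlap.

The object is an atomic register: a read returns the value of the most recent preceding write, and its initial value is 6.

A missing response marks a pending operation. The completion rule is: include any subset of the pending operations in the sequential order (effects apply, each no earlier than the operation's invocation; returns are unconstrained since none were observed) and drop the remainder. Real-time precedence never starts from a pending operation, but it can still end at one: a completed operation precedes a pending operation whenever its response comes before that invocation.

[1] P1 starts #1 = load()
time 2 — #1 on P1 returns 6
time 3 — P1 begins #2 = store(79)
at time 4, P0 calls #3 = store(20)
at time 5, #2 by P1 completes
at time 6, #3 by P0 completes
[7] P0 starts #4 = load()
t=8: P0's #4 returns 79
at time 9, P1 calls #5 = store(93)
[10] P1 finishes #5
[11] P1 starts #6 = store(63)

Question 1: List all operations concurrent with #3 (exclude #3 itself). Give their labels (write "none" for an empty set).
#3 runs from 4 to 6; window-overlapping ops are concurrent
#1 [1,2]: before
#2 [3,5]: concurrent
#4 [7,8]: after
#5 [9,10]: after
#6 [11,…): after

#2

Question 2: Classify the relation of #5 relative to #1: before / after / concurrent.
#5 spans [9,10], #1 spans [1,2]
resp(#1)=2 < inv(#5)=9

after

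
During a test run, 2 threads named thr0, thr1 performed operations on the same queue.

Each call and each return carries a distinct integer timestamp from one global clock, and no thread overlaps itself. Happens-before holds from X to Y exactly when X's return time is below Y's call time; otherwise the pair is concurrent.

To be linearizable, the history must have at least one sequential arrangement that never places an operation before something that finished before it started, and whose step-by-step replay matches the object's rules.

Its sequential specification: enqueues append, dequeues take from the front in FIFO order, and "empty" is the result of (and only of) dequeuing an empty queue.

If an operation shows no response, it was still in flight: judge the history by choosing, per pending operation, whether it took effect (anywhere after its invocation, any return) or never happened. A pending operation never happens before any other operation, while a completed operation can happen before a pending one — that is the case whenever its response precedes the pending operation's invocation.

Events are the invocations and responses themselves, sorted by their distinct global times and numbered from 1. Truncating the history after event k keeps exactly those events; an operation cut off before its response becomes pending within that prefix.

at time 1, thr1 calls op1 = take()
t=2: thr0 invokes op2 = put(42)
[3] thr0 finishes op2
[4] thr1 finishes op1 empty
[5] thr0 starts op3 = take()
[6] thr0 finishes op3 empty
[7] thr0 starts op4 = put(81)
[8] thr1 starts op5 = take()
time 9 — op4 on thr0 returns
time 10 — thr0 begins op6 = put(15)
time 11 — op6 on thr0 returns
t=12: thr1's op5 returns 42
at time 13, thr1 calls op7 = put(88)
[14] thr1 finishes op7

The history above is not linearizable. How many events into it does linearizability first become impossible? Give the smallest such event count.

a valid linearization of events 1..5 exists, for instance op1, op2:
after step 1 (op1 take() → empty): queue <>
after step 2 (op2 put(42)): queue <42>
event 6 — op3's response, time 6 — after it, nothing linearizes
one such order, op1, op2, op3, breaks at step 3 where op3 take() → empty is illegal
one such order, op2, op1, op3, breaks at step 2 where op1 take() → empty is illegal

6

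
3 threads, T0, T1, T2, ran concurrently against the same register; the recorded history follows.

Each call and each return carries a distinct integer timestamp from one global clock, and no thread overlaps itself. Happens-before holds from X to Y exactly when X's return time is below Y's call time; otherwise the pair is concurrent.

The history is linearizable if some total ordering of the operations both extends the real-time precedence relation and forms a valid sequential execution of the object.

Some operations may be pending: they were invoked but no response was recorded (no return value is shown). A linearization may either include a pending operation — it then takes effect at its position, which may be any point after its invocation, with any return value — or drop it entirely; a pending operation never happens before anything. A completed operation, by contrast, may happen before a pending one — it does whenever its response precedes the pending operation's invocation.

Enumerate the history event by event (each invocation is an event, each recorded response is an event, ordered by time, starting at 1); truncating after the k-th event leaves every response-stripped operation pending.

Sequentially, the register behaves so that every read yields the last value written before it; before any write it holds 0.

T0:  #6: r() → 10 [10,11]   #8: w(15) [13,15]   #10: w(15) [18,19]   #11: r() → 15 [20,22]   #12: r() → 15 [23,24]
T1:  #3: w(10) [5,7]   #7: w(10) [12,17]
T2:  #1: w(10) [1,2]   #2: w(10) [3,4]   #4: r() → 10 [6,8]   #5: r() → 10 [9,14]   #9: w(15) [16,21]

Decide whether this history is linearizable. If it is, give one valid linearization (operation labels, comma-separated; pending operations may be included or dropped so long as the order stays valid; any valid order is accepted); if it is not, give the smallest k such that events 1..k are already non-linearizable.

step 1: #1 w(10) — value 10
step 2: #2 w(10) — value 10
step 3: #3 w(10) — value 10
step 4: #4 r() → 10 — value 10
step 5: #5 r() → 10 — value 10
step 6: #6 r() → 10 — value 10
step 7: #7 w(10) — value 10
step 8: #8 w(15) — value 15
step 9: #9 w(15) — value 15
step 10: #10 w(15) — value 15
step 11: #11 r() → 15 — value 15
step 12: #12 r() → 15 — value 15

linearizable — witness: #1, #2, #3, #4, #5, #6, #7, #8, #9, #10, #11, #12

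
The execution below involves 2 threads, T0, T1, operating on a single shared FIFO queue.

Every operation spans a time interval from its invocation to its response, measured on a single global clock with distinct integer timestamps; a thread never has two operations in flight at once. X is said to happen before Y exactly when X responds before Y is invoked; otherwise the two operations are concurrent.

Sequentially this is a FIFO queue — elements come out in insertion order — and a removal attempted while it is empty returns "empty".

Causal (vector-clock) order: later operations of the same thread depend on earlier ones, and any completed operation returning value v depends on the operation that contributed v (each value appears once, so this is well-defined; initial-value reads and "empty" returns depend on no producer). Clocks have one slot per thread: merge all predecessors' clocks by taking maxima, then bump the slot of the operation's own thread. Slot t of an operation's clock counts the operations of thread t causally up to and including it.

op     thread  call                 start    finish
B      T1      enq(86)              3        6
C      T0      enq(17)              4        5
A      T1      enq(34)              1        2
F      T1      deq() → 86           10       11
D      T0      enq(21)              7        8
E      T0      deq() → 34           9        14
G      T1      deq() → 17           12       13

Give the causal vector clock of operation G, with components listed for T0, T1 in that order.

(1, 4)

no predecessors for A (invoked 1): T1 increments from zero → (0, 1)
no predecessors for C (invoked 4): T0 increments from zero → (1, 0)
B, invoked 3, takes VC(A)=(0, 1) under max, adds 1 for T1 → (0, 2)
D, invoked 7, takes VC(C)=(1, 0) under max, adds 1 for T0 → (2, 0)
F, invoked 10, takes VC(B)=(0, 2) under max, adds 1 for T1 → (0, 3)
E, invoked 9, takes VC(A)=(0, 1), VC(D)=(2, 0) under max, adds 1 for T0 → (3, 1)
G, invoked 12, takes VC(C)=(1, 0), VC(F)=(0, 3) under max, adds 1 for T1 → (1, 4)
target: VC(G) = (1, 4)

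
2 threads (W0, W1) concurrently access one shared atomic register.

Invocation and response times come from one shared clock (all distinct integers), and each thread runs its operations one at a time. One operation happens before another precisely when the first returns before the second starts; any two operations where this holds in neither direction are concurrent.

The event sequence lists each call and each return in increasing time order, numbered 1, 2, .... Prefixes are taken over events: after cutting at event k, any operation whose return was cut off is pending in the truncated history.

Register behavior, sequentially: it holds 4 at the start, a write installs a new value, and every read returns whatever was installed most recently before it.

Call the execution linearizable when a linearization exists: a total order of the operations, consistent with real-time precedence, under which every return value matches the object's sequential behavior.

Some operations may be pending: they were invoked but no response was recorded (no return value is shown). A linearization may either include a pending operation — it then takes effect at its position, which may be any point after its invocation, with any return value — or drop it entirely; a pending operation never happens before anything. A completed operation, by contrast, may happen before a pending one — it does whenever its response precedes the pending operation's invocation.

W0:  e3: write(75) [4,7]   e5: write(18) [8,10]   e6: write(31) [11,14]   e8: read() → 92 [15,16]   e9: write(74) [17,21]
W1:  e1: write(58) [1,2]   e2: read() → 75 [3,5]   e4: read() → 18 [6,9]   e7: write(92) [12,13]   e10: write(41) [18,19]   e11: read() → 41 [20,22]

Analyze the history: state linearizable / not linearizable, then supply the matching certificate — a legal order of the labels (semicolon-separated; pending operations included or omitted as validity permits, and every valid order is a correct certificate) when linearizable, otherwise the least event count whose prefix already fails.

1. e1 write(58), leaving value 58
2. e3 write(75), leaving value 75
3. e2 read() → 75, leaving value 75
4. e5 write(18), leaving value 18
5. e4 read() → 18, leaving value 18
6. e6 write(31), leaving value 31
7. e7 write(92), leaving value 92
8. e8 read() → 92, leaving value 92
9. e9 write(74), leaving value 74
10. e10 write(41), leaving value 41
11. e11 read() → 41, leaving value 41

linearizable — witness: e1; e3; e2; e5; e4; e6; e7; e8; e9; e10; e11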